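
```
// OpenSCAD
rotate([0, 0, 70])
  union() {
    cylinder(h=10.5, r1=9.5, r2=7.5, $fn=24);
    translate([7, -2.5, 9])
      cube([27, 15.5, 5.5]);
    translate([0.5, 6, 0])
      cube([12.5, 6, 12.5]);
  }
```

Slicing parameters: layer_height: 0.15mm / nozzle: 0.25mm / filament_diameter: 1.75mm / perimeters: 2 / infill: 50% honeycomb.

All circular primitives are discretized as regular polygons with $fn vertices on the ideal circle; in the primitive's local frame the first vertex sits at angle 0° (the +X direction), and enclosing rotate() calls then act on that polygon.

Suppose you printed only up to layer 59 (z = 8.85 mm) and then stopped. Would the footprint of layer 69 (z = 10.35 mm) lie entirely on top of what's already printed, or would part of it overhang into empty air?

Compare the two slices. At z = 8.85: the cone (r1=9.5→r2=7.5) has section circumradius 7.814 here — a regular 24-gon (area = (24/2)·7.814²·sin(360°/24) = 189.65 mm²); the cube at (7, -2.5) does not reach this height (z outside [9, 14.5]); the 12.5×6 cube at (0.5, 6) contributes its full rectangle (area 75.00 mm²); Combining (union): the regions partially overlap — summed areas 264.65 mm² minus the doubly-counted overlap 5.07 mm² gives 259.58 mm² — area = 259.58 mm²; (whole slice rotated 70° about Z — lengths, areas and connectivity unchanged). At z = 10.35: the cone: at t=0.986 of its height the radius interpolates to r₁+(r₂−r₁)t = 7.529, giving a regular 24-gon of that circumradius (area = (24/2)·7.529²·sin(360°/24) = 176.04 mm²); the cube at (7, -2.5) is present — its section is the full 27×15.5 rectangle (area 418.50 mm²); the cube at (0.5, 6) (footprint 12.5×6) is included at this height (area 75.00 mm²); Taking the union: the regions partially overlap — summed areas 669.54 mm² minus the doubly-counted overlap 41.52 mm² gives 628.02 mm² — area = 628.02 mm²; (rotated 70° about Z; rotation is an isometry so areas/perimeters/island counts are preserved). Checking containment: at z = 10.35 the cross-section extends beyond the z = 8.85 cross-section by about 379.17 mm².

part overhangs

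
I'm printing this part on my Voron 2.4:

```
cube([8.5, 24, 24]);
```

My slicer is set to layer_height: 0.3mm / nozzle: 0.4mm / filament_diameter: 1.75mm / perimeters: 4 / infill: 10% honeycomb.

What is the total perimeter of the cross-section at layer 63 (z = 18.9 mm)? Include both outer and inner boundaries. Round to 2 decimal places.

At z = 18.9 mm: the cube is present — its section is the full 8.5×24 rectangle (perimeter 65.00 mm). Overall, the cross-section is a single solid region. Total boundary length (outer) = 65.00 mm.

65.00 mm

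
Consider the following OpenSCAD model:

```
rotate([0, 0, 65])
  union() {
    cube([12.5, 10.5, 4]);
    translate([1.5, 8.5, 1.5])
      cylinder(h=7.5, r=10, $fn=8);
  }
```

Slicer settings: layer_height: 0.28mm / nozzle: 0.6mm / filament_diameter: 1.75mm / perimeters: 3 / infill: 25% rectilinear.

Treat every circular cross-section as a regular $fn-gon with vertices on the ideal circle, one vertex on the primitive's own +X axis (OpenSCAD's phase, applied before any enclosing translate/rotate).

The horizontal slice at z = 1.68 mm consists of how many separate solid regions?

1

At z = 1.68 mm: the cube is present — its section is the full 12.5×10.5 rectangle; the r=10 cylinder at (1.5, 8.5) contributes a regular 8-gon of circumradius 10; Merging all regions: the regions partially overlap (shared area 102.92 mm²), so overlapping operands fuse into one piece — 1 connected region; (rotated 65° about Z; rotation is an isometry so areas/perimeters/island counts are preserved). The result has 1 disconnected region.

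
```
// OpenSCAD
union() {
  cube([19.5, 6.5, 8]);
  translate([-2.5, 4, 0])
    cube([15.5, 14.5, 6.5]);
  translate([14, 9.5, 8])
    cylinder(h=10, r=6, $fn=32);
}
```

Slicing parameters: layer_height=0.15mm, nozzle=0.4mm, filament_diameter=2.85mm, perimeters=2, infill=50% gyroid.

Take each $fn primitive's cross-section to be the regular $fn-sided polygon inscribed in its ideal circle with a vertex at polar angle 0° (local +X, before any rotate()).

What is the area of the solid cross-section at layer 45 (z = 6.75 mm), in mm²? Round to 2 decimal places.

At z = 6.75 mm: the 19.5×6.5 cube contributes its full rectangle (area 126.75 mm²); the cube at (-2.5, 4) is not intersected at this z (z outside [0, 6.5]); the cylinder at (14, 9.5) is absent (z outside [8, 18]); Combining (union): only the 19.5×6.5 cube is present, so the union is just that shape — area = 126.75 mm². Overall, the cross-section is a single solid region. Net area = 126.75 mm².

126.75 mm²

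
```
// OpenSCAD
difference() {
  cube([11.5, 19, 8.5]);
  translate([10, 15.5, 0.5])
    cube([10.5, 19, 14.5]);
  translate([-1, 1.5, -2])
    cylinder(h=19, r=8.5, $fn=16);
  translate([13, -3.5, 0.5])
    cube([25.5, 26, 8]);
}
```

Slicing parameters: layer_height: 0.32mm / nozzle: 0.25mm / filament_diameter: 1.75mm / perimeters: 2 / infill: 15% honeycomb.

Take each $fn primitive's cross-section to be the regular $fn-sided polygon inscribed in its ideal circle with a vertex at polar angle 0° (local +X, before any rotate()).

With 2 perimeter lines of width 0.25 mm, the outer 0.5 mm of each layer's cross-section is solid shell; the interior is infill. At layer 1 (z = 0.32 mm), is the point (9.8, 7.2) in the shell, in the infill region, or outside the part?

infill

At z = 0.32 mm: the cube is present — its section is the full 11.5×19 rectangle; the cube at (10, 15.5) is not intersected at this z (z outside [0.5, 15]); the r=8.5 cylinder at (-1, 1.5) contributes a regular 16-gon of circumradius 8.5; the cube at (13, -3.5) is absent (z outside [0.5, 8.5]); Taking the first minus the rest: starting from the 11.5×19 cube, the r=8.5 cylinder at (-1, 1.5) partially overlaps it — only the 57.92 mm² overlap (of its 221.19 mm²) is removed, clipping the outline — 1 connected region. Overall, the cross-section is a single solid region. The nearest boundary edge runs (11.50, 19.00)→(11.50, 0.00); distance from the point to it = 1.70 mm. The point is inside the cross-section and 1.70 mm from the nearest boundary — more than the 0.5 mm shell width (2 × 0.25), so it's in the infill interior.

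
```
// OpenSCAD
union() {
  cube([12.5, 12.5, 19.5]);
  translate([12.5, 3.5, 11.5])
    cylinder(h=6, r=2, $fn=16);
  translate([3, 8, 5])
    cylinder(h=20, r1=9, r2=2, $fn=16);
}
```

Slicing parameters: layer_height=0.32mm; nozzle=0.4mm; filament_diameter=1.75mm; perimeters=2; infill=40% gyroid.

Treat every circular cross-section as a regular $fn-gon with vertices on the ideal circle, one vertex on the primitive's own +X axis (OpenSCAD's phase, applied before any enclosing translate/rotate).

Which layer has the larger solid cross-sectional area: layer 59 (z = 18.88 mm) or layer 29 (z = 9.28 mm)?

layer 29 (z = 9.28 mm)

Layer 59 (z = 18.88): the cube is present — its section is the full 12.5×12.5 rectangle (area 156.25 mm²); the cylinder at (12.5, 3.5) is absent (z outside [11.5, 17.5]); the cone at (3, 8) contributes a regular 16-gon of circumradius 4.142 (interpolated between r1=9 and r2=2 at t=0.694) (area = (16/2)·4.142²·sin(360°/16) = 52.52 mm²); Combining (union): the regions partially overlap — summed areas 208.77 mm² minus the doubly-counted overlap 48.38 mm² gives 160.39 mm² — area = 160.39 mm². So its area = 160.39 mm². Layer 29 (z = 9.28): the cube (footprint 12.5×12.5) is included at this height (area 156.25 mm²); the cylinder at (12.5, 3.5) is absent (z outside [11.5, 17.5]); the cone at (3, 8) contributes a regular 16-gon of circumradius 7.502 (interpolated between r1=9 and r2=2 at t=0.214) (area = (16/2)·7.502²·sin(360°/16) = 172.30 mm²); Taking the union: the regions partially overlap — summed areas 328.55 mm² minus the doubly-counted overlap 109.30 mm² gives 219.25 mm² — area = 219.25 mm². So its area = 219.25 mm². Layer 29 is larger (219.25 vs 160.39 mm²).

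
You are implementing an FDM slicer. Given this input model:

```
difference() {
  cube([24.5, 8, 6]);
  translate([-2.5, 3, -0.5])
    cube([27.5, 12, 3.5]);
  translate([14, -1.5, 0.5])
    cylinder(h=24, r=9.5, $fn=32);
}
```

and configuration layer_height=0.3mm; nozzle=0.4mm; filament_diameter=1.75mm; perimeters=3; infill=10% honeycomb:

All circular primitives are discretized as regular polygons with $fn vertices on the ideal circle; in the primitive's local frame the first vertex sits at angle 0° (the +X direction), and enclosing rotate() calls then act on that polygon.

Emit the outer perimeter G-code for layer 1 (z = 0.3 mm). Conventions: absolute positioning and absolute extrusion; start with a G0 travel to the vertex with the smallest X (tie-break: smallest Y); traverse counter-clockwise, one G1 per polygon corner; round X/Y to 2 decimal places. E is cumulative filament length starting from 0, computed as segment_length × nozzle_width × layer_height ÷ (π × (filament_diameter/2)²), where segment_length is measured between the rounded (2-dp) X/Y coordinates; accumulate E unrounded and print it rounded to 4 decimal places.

G0 X0.00 Y0.00 Z0.30
G1 X24.50 Y0.00 E1.2223
G1 X24.50 Y3.00 E1.3720
G1 X0.00 Y3.00 E2.5943
G1 X0.00 Y0.00 E2.7440

At z = 0.3 mm: the 24.5×8 cube contributes its full rectangle; the cube at (-2.5, 3) is present — its section is the full 27.5×12 rectangle; the cylinder at (14, -1.5) is absent (z outside [0.5, 24.5]); Taking the first minus the rest: starting from the 24.5×8 cube, the 27.5×12 cube at (-2.5, 3) partially overlaps it — only the 122.50 mm² overlap (of its 330.00 mm²) is removed, clipping the outline — 1 connected region. The outline is a single polygon with 4 vertices. Extrusion per mm of travel: 0.4 × 0.3 / (π × 0.875²) = 0.049890. Accumulating E over each segment gives final E = 2.7440.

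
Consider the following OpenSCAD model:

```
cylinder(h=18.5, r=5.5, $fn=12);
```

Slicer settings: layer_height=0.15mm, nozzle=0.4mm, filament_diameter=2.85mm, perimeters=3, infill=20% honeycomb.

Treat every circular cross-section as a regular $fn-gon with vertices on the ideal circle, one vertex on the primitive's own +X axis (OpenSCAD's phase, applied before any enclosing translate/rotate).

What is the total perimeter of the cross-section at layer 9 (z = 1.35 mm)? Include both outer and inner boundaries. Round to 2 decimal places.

34.16 mm

At z = 1.35 mm: the r=5.5 cylinder gives a regular 12-gon of circumradius 5.5 (constant along its height) (perimeter = 2·12·5.500·sin(180°/12) = 34.16 mm). Overall, the cross-section is a single solid region. Total boundary length (outer) = 34.16 mm.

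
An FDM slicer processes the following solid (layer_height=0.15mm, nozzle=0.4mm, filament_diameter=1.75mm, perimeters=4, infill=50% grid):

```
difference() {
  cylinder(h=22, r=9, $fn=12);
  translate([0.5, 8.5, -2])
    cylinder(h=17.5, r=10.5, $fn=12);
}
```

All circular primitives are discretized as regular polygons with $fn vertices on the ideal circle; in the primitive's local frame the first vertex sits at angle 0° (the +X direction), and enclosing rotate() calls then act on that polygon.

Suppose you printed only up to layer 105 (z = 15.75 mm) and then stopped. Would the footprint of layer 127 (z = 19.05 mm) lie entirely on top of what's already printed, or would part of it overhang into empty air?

Compare the two slices. At z = 15.75: the r=9 cylinder contributes a regular 12-gon of circumradius 9 (area = (12/2)·9.000²·sin(360°/12) = 243.00 mm²); the cylinder at (0.5, 8.5) does not reach this height (z outside [-2, 15.5]); After the difference (first − rest): none of the subtracted shapes is present at this height, so the r=9 cylinder is unchanged — area = 243.00 mm². At z = 19.05: the r=9 cylinder gives a regular 12-gon of circumradius 9 (constant along its height) (area = (12/2)·9.000²·sin(360°/12) = 243.00 mm²); the cylinder at (0.5, 8.5) is not intersected at this z (z outside [-2, 15.5]); After the difference (first − rest): none of the subtracted shapes is present at this height, so the r=9 cylinder is unchanged — area = 243.00 mm². Checking containment: the cross-section at z = 19.05 is a subset of the cross-section at z = 15.75.

entirely on top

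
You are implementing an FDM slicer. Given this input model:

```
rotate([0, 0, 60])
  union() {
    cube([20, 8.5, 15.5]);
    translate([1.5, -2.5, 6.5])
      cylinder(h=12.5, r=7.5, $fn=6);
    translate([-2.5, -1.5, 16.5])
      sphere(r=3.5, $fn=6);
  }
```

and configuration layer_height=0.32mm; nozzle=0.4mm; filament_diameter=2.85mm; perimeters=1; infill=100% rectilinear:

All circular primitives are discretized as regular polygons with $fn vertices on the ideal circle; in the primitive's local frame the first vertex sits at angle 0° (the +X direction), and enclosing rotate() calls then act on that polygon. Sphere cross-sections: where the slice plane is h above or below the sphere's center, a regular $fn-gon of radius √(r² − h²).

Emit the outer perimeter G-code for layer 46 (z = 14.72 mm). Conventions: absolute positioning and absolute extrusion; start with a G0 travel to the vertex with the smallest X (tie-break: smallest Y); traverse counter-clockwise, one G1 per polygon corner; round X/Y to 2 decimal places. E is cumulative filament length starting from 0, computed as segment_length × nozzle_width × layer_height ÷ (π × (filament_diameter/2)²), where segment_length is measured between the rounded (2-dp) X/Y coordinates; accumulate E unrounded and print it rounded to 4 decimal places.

At z = 14.72 mm: the cube is present — its section is the full 20×8.5 rectangle; the r=7.5 cylinder at (1.5, -2.5) contributes a regular 6-gon of circumradius 7.5; the sphere at (-2.5, -1.5): section is a regular 6-gon, circumradius = √(r²−h²) = √(3.5²−1.78²) = 3.014; Merging all regions: the regions partially overlap (shared area 48.94 mm²), so overlapping operands fuse into one piece — 1 connected region; (whole slice rotated 60° about Z — lengths, areas and connectivity unchanged). The outline is a single polygon with 14 vertices. Extrusion per mm of travel: 0.4 × 0.32 / (π × 1.425²) = 0.020065. Accumulating E over each segment gives final E = 1.6187.

G0 X-7.36 Y4.25 Z14.72
G1 X-3.46 Y2.00 E0.0903
G1 X-4.58 Y0.05 E0.1355
G1 X-2.92 Y-2.84 E0.2023
G1 X-2.96 Y-2.92 E0.2041
G1 X-1.46 Y-5.52 E0.2644
G1 X-1.37 Y-5.52 E0.2662
G1 X-0.83 Y-6.45 E0.2877
G1 X6.67 Y-6.45 E0.4382
G1 X10.42 Y0.05 E0.5888
G1 X6.67 Y6.54 E0.7392
G1 X3.78 Y6.54 E0.7972
G1 X10.00 Y17.32 E1.0469
G1 X2.64 Y21.57 E1.2174
G1 X-7.36 Y4.25 E1.6187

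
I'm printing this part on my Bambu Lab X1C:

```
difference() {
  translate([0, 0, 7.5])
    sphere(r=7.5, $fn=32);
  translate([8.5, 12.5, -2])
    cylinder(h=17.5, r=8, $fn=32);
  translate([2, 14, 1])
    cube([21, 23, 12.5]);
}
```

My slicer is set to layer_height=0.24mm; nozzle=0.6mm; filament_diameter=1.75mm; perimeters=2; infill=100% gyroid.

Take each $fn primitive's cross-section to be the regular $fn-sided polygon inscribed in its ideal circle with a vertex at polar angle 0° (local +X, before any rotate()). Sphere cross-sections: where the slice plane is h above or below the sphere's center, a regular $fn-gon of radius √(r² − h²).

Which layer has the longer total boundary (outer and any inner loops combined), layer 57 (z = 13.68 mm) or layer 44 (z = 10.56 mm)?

layer 44 (z = 10.56 mm)

Layer 57 (z = 13.68): the r=7.5 sphere contributes a regular 32-gon of circumradius √(7.5²−6.18²) = 4.249 (perimeter = 2·32·4.249·sin(180°/32) = 26.66 mm); the r=8 cylinder at (8.5, 12.5) contributes a regular 32-gon of circumradius 8 (perimeter = 2·32·8.000·sin(180°/32) = 50.18 mm); the cube at (2, 14) is not intersected at this z (z outside [1, 13.5]); After the difference (first − rest): starting from the r=7.5 sphere, the r=8 cylinder at (8.5, 12.5) misses the remaining region (no effect) — boundary = 26.66 mm. So its perimeter = 26.66 mm. Layer 44 (z = 10.56): the sphere: section is a regular 32-gon, circumradius = √(r²−h²) = √(7.5²−3.06²) = 6.847 (perimeter = 2·32·6.847·sin(180°/32) = 42.95 mm); the r=8 cylinder at (8.5, 12.5) gives a regular 32-gon of circumradius 8 (constant along its height) (perimeter = 2·32·8.000·sin(180°/32) = 50.18 mm); the 21×23 cube at (2, 14) contributes its full rectangle (perimeter 88.00 mm); After the difference (first − rest): starting from the r=7.5 sphere, the r=8 cylinder at (8.5, 12.5) misses the remaining region (no effect); the 21×23 cube at (2, 14) misses the remaining region (no effect) — boundary = 42.95 mm. So its perimeter = 42.95 mm. Layer 44 is larger (42.95 vs 26.66 mm).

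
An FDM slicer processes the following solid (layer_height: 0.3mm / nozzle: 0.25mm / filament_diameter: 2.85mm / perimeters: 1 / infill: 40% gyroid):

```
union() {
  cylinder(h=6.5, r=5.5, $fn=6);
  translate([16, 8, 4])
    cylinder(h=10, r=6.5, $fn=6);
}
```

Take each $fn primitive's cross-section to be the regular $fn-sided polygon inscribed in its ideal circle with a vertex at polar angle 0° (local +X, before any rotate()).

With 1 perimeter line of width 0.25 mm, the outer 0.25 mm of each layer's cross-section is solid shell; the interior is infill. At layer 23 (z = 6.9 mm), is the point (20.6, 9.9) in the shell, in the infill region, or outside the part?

At z = 6.9 mm: the cylinder is not intersected at this z (z outside [0, 6.5]); the r=6.5 cylinder at (16, 8) gives a regular 6-gon of circumradius 6.5 (constant along its height); Merging all regions: only the r=6.5 cylinder at (16, 8) is present, so the union is just that shape — 1 connected region. Overall, the cross-section is a single solid region. The nearest boundary edge runs (22.50, 8.00)→(19.25, 13.63); distance from the point to it = 0.70 mm. The point is inside the cross-section and 0.70 mm from the nearest boundary — more than the 0.25 mm shell width (1 × 0.25), so it's in the infill interior.

infill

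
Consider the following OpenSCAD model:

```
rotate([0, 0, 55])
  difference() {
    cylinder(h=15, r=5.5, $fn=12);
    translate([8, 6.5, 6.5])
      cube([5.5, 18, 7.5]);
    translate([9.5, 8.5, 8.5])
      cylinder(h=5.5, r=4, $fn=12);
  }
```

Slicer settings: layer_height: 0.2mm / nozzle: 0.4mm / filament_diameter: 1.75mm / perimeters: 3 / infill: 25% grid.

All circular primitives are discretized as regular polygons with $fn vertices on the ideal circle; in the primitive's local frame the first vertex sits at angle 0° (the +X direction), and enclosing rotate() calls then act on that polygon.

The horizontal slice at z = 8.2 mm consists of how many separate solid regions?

1

At z = 8.2 mm: the r=5.5 cylinder contributes a regular 12-gon of circumradius 5.5; the cube at (8, 6.5) (footprint 5.5×18) is included at this height; the cylinder at (9.5, 8.5) is absent (z outside [8.5, 14]); Subtracting the remaining from the first: starting from the r=5.5 cylinder, the 5.5×18 cube at (8, 6.5) misses the remaining region (no effect) — 1 connected region; (whole slice rotated 55° about Z — lengths, areas and connectivity unchanged). The result has 1 disconnected region.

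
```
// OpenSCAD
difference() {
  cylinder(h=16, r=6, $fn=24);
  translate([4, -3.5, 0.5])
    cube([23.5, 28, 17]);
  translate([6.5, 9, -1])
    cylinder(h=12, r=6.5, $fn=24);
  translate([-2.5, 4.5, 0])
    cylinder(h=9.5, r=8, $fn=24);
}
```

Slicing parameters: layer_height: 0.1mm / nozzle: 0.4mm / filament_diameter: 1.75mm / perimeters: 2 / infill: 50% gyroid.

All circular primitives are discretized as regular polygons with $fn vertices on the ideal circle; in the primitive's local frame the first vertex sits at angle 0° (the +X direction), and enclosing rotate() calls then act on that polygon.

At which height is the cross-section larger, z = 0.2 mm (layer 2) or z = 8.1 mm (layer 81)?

layer 2 (z = 0.2 mm)

Layer 2 (z = 0.2): the cylinder: section is a regular 24-gon, circumradius r=6 (area = (24/2)·6.000²·sin(360°/24) = 111.81 mm²); the cube at (4, -3.5) does not reach this height (z outside [0.5, 17.5]); the r=6.5 cylinder at (6.5, 9) gives a regular 24-gon of circumradius 6.5 (constant along its height) (area = (24/2)·6.500²·sin(360°/24) = 131.22 mm²); the cylinder at (-2.5, 4.5): section is a regular 24-gon, circumradius r=8 (area = (24/2)·8.000²·sin(360°/24) = 198.77 mm²); Subtracting the remaining from the first: starting from the r=6 cylinder (111.81 mm²), the r=6.5 cylinder at (6.5, 9) partially overlaps it — only the 5.01 mm² overlap (of its 131.22 mm²) is removed, clipping the outline; the r=8 cylinder at (-2.5, 4.5) partially overlaps it — only the 74.55 mm² overlap (of its 198.77 mm²) is removed, clipping the outline — area = 32.25 mm². So its area = 32.25 mm². Layer 81 (z = 8.1): the r=6 cylinder contributes a regular 24-gon of circumradius 6 (area = (24/2)·6.000²·sin(360°/24) = 111.81 mm²); the cube at (4, -3.5) is present — its section is the full 23.5×28 rectangle (area 658.00 mm²); the r=6.5 cylinder at (6.5, 9) contributes a regular 24-gon of circumradius 6.5 (area = (24/2)·6.500²·sin(360°/24) = 131.22 mm²); the r=8 cylinder at (-2.5, 4.5) gives a regular 24-gon of circumradius 8 (constant along its height) (area = (24/2)·8.000²·sin(360°/24) = 198.77 mm²); After the difference (first − rest): starting from the r=6 cylinder (111.81 mm²), the 23.5×28 cube at (4, -3.5) partially overlaps it — only the 11.64 mm² overlap (of its 658.00 mm²) is removed, clipping the outline; the r=6.5 cylinder at (6.5, 9) partially overlaps it — only the 3.86 mm² overlap (of its 131.22 mm²) is removed, clipping the outline; the r=8 cylinder at (-2.5, 4.5) partially overlaps it — only the 72.34 mm² overlap (of its 198.77 mm²) is removed, clipping the outline — area = 23.96 mm². So its area = 23.96 mm². Layer 2 is larger (32.25 vs 23.96 mm²).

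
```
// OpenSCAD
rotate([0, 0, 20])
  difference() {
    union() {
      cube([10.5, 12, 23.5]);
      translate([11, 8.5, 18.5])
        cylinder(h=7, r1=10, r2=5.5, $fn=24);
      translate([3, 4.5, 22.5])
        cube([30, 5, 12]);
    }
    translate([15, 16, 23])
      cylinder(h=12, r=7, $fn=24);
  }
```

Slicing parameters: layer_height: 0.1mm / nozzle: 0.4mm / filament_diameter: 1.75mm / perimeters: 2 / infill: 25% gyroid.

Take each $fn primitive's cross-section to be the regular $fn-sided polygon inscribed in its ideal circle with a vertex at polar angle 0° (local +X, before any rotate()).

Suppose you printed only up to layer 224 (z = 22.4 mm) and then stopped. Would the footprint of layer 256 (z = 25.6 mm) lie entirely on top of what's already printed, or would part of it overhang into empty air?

part overhangs

Compare the two slices. At z = 22.4: the 10.5×12 cube contributes its full rectangle (area 126.00 mm²); the cone at (11, 8.5) (r1=10→r2=5.5) has section circumradius 7.493 here — a regular 24-gon (area = (24/2)·7.493²·sin(360°/24) = 174.37 mm²); the cube at (3, 4.5) does not reach this height (z outside [22.5, 34.5]); Combining (union): the regions partially overlap — summed areas 300.37 mm² minus the doubly-counted overlap 63.19 mm² gives 237.18 mm² — area = 237.18 mm²; the cylinder at (15, 16) is absent (z outside [23, 35]); Taking the first minus the rest: none of the subtracted shapes is present at this height, so that combined region is unchanged — area = 237.18 mm²; (rotated 20° about Z; rotation is an isometry so areas/perimeters/island counts are preserved). At z = 25.6: the cube does not reach this height (z outside [0, 23.5]); the cone at (11, 8.5) is absent (z outside [18.5, 25.5]); the cube at (3, 4.5) is present — its section is the full 30×5 rectangle (area 150.00 mm²); Combining (union): only the 30×5 cube at (3, 4.5) is present, so the union is just that shape — area = 150.00 mm²; the r=7 cylinder at (15, 16) contributes a regular 24-gon of circumradius 7 (area = (24/2)·7.000²·sin(360°/24) = 152.19 mm²); Taking the first minus the rest: starting from the result so far (150.00 mm²), the r=7 cylinder at (15, 16) partially overlaps it — only the 1.54 mm² overlap (of its 152.19 mm²) is removed, clipping the outline — area = 148.46 mm²; (rotated 20° about Z; rotation is an isometry so areas/perimeters/island counts are preserved). Checking containment: at z = 25.6 the cross-section extends beyond the z = 22.4 cross-section by about 74.27 mm².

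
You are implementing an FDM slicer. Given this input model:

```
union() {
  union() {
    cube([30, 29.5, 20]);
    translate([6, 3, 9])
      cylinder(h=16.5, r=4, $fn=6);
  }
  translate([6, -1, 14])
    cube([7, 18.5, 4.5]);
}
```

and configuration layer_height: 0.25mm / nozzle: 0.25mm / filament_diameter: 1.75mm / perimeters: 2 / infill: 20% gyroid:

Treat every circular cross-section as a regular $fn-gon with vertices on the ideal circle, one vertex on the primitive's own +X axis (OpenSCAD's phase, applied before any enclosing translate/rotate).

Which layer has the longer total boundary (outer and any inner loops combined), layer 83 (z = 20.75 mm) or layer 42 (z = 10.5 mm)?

layer 42 (z = 10.5 mm)

Layer 83 (z = 20.75): the cube does not reach this height (z outside [0, 20]); the r=4 cylinder at (6, 3) gives a regular 6-gon of circumradius 4 (constant along its height) (perimeter = 2·6·4.000·sin(180°/6) = 24.00 mm); Merging all regions: only the r=4 cylinder at (6, 3) is present, so the union is just that shape — boundary = 24.00 mm; the cube at (6, -1) is absent (z outside [14, 18.5]); Taking the union: only the result so far is present, so the union is just that shape — boundary = 24.00 mm. So its perimeter = 24.00 mm. Layer 42 (z = 10.5): the cube (footprint 30×29.5) is included at this height (perimeter 119.00 mm); the r=4 cylinder at (6, 3) gives a regular 6-gon of circumradius 4 (constant along its height) (perimeter = 2·6·4.000·sin(180°/6) = 24.00 mm); Taking the union: the regions partially overlap (shared area 39.59 mm²), so the edge portions inside another operand are dropped and the merged outline is re-measured after clipping — boundary = 119.54 mm; the cube at (6, -1) is absent (z outside [14, 18.5]); Merging all regions: only that combined region is present, so the union is just that shape — boundary = 119.54 mm. So its perimeter = 119.54 mm. Layer 42 is larger (119.54 vs 24.00 mm).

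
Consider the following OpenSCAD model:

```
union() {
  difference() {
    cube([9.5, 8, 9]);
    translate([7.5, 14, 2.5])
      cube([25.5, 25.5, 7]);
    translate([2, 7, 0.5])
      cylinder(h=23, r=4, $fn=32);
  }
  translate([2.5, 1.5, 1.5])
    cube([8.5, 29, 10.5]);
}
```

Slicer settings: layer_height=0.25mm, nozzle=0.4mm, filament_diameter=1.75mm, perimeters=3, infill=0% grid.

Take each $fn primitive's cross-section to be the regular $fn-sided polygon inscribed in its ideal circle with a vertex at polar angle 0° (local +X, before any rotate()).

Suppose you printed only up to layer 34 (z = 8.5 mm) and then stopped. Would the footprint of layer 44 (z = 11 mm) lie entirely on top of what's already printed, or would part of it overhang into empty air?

Compare the two slices. At z = 8.5: the cube is present — its section is the full 9.5×8 rectangle (area 76.00 mm²); the 25.5×25.5 cube at (7.5, 14) contributes its full rectangle (area 650.25 mm²); the r=4 cylinder at (2, 7) gives a regular 32-gon of circumradius 4 (constant along its height) (area = (32/2)·4.000²·sin(360°/32) = 49.94 mm²); Subtracting the remaining from the first: starting from the 9.5×8 cube (76.00 mm²), the 25.5×25.5 cube at (7.5, 14) misses the remaining region (no effect); the r=4 cylinder at (2, 7) partially overlaps it — only the 26.06 mm² overlap (of its 49.94 mm²) is removed, clipping the outline — area = 49.94 mm²; the cube at (2.5, 1.5) (footprint 8.5×29) is included at this height (area 246.50 mm²); Combining (union): the regions partially overlap — summed areas 296.44 mm² minus the doubly-counted overlap 31.56 mm² gives 264.89 mm² — area = 264.89 mm². At z = 11: the cube is absent (z outside [0, 9]); the cube at (7.5, 14) does not reach this height (z outside [2.5, 9.5]); the r=4 cylinder at (2, 7) contributes a regular 32-gon of circumradius 4 (area = (32/2)·4.000²·sin(360°/32) = 49.94 mm²); Taking the first minus the rest: the first operand is absent here, so nothing remains; the 8.5×29 cube at (2.5, 1.5) contributes its full rectangle (area 246.50 mm²); Merging all regions: only the 8.5×29 cube at (2.5, 1.5) is present, so the union is just that shape — area = 246.50 mm². Checking containment: the cross-section at z = 11 is a subset of the cross-section at z = 8.5.

entirely on top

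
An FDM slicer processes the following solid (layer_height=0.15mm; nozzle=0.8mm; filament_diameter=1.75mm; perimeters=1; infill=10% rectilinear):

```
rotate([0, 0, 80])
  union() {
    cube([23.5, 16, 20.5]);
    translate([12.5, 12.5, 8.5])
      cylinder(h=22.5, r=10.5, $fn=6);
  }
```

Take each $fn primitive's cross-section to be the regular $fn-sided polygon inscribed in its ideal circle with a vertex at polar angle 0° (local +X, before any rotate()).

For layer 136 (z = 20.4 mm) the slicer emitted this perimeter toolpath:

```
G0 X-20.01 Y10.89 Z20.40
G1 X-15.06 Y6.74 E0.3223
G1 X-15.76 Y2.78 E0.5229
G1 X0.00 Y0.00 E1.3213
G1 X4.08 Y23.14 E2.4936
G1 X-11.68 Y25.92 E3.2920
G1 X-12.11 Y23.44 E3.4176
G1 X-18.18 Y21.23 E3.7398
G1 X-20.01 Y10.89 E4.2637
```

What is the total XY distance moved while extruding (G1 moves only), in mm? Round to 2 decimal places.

85.46 mm

Sum the Euclidean lengths of each G1 segment: total = 85.46 mm.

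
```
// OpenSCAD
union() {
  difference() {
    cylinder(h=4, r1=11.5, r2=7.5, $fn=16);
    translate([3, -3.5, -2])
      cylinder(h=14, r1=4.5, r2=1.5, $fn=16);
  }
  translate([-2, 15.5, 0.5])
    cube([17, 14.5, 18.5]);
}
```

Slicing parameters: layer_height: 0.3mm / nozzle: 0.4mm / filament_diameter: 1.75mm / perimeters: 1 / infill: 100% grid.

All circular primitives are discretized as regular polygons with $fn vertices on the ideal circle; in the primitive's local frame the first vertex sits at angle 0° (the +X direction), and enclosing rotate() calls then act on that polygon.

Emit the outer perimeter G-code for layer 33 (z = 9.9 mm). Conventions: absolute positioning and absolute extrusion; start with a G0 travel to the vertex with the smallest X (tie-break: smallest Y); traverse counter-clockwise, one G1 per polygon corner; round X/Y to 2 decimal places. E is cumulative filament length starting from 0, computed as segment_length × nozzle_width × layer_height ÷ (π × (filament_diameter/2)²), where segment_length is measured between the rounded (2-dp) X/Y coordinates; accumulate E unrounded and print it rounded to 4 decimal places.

At z = 9.9 mm: the cone is not intersected at this z (z outside [0, 4]); the cone at (3, -3.5): at t=0.850 of its height the radius interpolates to r₁+(r₂−r₁)t = 1.950, giving a regular 16-gon of that circumradius; Taking the first minus the rest: the first operand is absent here, so nothing remains; the cube at (-2, 15.5) is present — its section is the full 17×14.5 rectangle; Merging all regions: only the 17×14.5 cube at (-2, 15.5) is present, so the union is just that shape — 1 connected region. The outline is a single polygon with 4 vertices. Extrusion per mm of travel: 0.4 × 0.3 / (π × 0.875²) = 0.049890. Accumulating E over each segment gives final E = 3.1431.

G0 X-2.00 Y15.50 Z9.90
G1 X15.00 Y15.50 E0.8481
G1 X15.00 Y30.00 E1.5715
G1 X-2.00 Y30.00 E2.4197
G1 X-2.00 Y15.50 E3.1431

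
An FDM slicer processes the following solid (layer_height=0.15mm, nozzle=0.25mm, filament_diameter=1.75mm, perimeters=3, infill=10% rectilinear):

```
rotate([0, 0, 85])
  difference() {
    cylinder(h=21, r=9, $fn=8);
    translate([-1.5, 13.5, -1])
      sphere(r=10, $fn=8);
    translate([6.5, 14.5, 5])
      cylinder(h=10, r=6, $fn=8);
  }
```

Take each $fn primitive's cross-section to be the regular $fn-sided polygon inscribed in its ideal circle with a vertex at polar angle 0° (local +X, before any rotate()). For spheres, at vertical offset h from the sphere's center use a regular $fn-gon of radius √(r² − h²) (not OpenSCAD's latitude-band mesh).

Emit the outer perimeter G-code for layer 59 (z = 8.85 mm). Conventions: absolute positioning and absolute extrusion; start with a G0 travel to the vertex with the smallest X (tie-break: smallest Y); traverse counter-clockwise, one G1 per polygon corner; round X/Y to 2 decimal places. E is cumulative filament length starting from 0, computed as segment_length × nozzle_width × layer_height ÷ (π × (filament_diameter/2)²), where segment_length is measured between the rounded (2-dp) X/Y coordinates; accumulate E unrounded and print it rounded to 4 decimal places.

At z = 8.85 mm: the cylinder: section is a regular 8-gon, circumradius r=9; the sphere at (-1.5, 13.5): section is a regular 8-gon, circumradius = √(r²−h²) = √(10²−9.85²) = 1.726; the cylinder at (6.5, 14.5): section is a regular 8-gon, circumradius r=6; Taking the first minus the rest: starting from the r=9 cylinder, the r=10 sphere at (-1.5, 13.5) misses the remaining region (no effect); the r=6 cylinder at (6.5, 14.5) misses the remaining region (no effect) — 1 connected region; (rotated 85° about Z; rotation is an isometry so areas/perimeters/island counts are preserved). The outline is a single polygon with 8 vertices. Extrusion per mm of travel: 0.25 × 0.15 / (π × 0.875²) = 0.015591. Accumulating E over each segment gives final E = 0.8593.

G0 X-8.97 Y0.78 Z8.85
G1 X-6.89 Y-5.79 E0.1074
G1 X-0.78 Y-8.97 E0.2148
G1 X5.79 Y-6.89 E0.3223
G1 X8.97 Y-0.78 E0.4297
G1 X6.89 Y5.79 E0.5371
G1 X0.78 Y8.97 E0.6445
G1 X-5.79 Y6.89 E0.7519
G1 X-8.97 Y0.78 E0.8593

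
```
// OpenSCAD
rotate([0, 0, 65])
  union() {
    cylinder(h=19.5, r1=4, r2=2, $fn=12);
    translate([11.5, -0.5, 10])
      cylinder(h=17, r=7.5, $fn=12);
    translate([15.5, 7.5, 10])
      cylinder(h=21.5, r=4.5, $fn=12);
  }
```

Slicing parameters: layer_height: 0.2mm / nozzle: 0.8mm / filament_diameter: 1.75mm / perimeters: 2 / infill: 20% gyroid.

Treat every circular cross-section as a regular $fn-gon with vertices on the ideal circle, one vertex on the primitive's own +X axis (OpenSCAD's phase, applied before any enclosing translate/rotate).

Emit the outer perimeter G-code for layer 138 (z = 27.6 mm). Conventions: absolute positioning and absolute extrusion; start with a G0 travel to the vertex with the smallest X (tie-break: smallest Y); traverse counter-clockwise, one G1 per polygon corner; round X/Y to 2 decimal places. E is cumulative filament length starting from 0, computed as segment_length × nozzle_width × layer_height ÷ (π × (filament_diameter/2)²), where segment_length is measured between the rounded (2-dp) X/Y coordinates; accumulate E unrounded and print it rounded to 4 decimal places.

G0 X-4.73 Y16.83 Z27.60
G1 X-3.93 Y14.64 E0.1551
G1 X-2.15 Y13.14 E0.3099
G1 X0.15 Y12.73 E0.4653
G1 X2.33 Y13.53 E0.6198
G1 X3.83 Y15.32 E0.7752
G1 X4.24 Y17.61 E0.9299
G1 X3.44 Y19.80 E1.0850
G1 X1.66 Y21.30 E1.2399
G1 X-0.64 Y21.70 E1.3952
G1 X-2.83 Y20.90 E1.5502
G1 X-4.33 Y19.12 E1.7051
G1 X-4.73 Y16.83 E1.8597

At z = 27.6 mm: the cone is not intersected at this z (z outside [0, 19.5]); the cylinder at (11.5, -0.5) is not intersected at this z (z outside [10, 27]); the cylinder at (15.5, 7.5): section is a regular 12-gon, circumradius r=4.5; Combining (union): only the r=4.5 cylinder at (15.5, 7.5) is present, so the union is just that shape — 1 connected region; (whole slice rotated 65° about Z — lengths, areas and connectivity unchanged). The outline is a single polygon with 12 vertices. Extrusion per mm of travel: 0.8 × 0.2 / (π × 0.875²) = 0.066520. Accumulating E over each segment gives final E = 1.8597.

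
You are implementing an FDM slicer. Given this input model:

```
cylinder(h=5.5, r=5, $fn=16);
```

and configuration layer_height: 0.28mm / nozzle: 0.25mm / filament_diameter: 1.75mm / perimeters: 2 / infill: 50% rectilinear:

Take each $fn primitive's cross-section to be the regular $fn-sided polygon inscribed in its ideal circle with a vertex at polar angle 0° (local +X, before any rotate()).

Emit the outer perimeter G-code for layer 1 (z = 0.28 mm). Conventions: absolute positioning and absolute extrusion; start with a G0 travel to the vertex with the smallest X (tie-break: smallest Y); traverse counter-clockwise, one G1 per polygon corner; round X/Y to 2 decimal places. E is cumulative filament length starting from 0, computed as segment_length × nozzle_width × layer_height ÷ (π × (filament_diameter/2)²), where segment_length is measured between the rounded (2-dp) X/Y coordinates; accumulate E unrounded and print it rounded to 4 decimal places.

At z = 0.28 mm: the r=5 cylinder contributes a regular 16-gon of circumradius 5. The outline is a single polygon with 16 vertices. Extrusion per mm of travel: 0.25 × 0.28 / (π × 0.875²) = 0.029103. Accumulating E over each segment gives final E = 0.9086.

G0 X-5.00 Y0.00 Z0.28
G1 X-4.62 Y-1.91 E0.0567
G1 X-3.54 Y-3.54 E0.1136
G1 X-1.91 Y-4.62 E0.1705
G1 X0.00 Y-5.00 E0.2272
G1 X1.91 Y-4.62 E0.2838
G1 X3.54 Y-3.54 E0.3407
G1 X4.62 Y-1.91 E0.3976
G1 X5.00 Y0.00 E0.4543
G1 X4.62 Y1.91 E0.5110
G1 X3.54 Y3.54 E0.5679
G1 X1.91 Y4.62 E0.6248
G1 X0.00 Y5.00 E0.6815
G1 X-1.91 Y4.62 E0.7382
G1 X-3.54 Y3.54 E0.7951
G1 X-4.62 Y1.91 E0.8520
G1 X-5.00 Y0.00 E0.9086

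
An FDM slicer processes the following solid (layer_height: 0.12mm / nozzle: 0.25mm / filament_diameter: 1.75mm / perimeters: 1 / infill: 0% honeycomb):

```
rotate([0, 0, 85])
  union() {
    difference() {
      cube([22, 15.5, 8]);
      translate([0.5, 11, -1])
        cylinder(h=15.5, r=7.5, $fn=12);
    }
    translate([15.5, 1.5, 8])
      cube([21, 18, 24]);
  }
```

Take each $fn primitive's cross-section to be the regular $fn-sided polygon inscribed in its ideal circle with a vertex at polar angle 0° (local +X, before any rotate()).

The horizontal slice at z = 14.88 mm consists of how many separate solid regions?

At z = 14.88 mm: the cube is not intersected at this z (z outside [0, 8]); the cylinder at (0.5, 11) is not intersected at this z (z outside [-1, 14.5]); Taking the first minus the rest: the first operand is absent here, so nothing remains; the cube at (15.5, 1.5) (footprint 21×18) is included at this height; Combining (union): only the 21×18 cube at (15.5, 1.5) is present, so the union is just that shape — 1 connected region; (whole slice rotated 85° about Z — lengths, areas and connectivity unchanged). The result has 1 disconnected region.

1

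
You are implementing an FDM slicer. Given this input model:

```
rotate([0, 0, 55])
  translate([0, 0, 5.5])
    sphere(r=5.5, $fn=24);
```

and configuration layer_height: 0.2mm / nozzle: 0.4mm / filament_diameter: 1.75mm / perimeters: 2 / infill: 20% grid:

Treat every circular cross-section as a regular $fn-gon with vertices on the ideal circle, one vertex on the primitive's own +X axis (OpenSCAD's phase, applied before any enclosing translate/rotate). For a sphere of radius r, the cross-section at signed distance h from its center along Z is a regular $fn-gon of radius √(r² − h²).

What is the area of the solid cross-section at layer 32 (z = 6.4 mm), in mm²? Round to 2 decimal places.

At z = 6.4 mm: the r=5.5 sphere slices to a regular 24-gon of circumradius 5.426 (√(r²−h²) with h=0.9 from center) (area = (24/2)·5.426²·sin(360°/24) = 91.44 mm²); (whole slice rotated 55° about Z — lengths, areas and connectivity unchanged). Overall, the cross-section is a single solid region. Net area = 91.44 mm².

91.44 mm²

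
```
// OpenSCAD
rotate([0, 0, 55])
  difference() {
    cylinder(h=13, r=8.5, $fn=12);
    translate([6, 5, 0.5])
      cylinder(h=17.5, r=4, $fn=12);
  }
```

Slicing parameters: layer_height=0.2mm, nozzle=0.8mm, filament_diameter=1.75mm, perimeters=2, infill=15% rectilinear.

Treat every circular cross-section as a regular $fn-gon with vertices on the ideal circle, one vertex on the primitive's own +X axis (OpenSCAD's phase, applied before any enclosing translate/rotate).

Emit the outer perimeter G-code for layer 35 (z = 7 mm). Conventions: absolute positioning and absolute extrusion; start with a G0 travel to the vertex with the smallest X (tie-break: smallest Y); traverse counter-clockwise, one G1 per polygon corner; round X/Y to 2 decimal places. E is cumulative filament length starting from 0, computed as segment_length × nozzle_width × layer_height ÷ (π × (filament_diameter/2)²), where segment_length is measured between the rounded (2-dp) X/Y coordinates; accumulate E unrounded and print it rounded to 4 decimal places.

At z = 7 mm: the r=8.5 cylinder contributes a regular 12-gon of circumradius 8.5; the r=4 cylinder at (6, 5) contributes a regular 12-gon of circumradius 4; Taking the first minus the rest: starting from the r=8.5 cylinder, the r=4 cylinder at (6, 5) partially overlaps it — only the 25.45 mm² overlap (of its 48.00 mm²) is removed, clipping the outline — 1 connected region; (rotated 55° about Z; rotation is an isometry so areas/perimeters/island counts are preserved). The outline is a single polygon with 18 vertices. Extrusion per mm of travel: 0.8 × 0.2 / (π × 0.875²) = 0.066520. Accumulating E over each segment gives final E = 3.7193.

G0 X-8.47 Y0.74 Z7.00
G1 X-7.70 Y-3.59 E0.2926
G1 X-4.88 Y-6.96 E0.5849
G1 X-0.74 Y-8.47 E0.8780
G1 X3.59 Y-7.70 E1.1705
G1 X6.96 Y-4.88 E1.4629
G1 X8.47 Y-0.74 E1.7560
G1 X7.70 Y3.59 E2.0485
G1 X4.88 Y6.96 E2.3409
G1 X3.31 Y7.53 E2.4520
G1 X3.33 Y7.43 E2.4587
G1 X2.62 Y5.49 E2.5962
G1 X1.04 Y4.16 E2.7335
G1 X-1.00 Y3.80 E2.8713
G1 X-2.95 Y4.51 E3.0094
G1 X-4.28 Y6.09 E3.1468
G1 X-4.44 Y6.99 E3.2076
G1 X-6.96 Y4.88 E3.4262
G1 X-8.47 Y0.74 E3.7193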